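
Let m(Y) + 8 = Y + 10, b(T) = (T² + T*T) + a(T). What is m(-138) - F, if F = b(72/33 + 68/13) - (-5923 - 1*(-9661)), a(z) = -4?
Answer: 71491894/20449 ≈ 3496.1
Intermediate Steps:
b(T) = -4 + 2*T² (b(T) = (T² + T*T) - 4 = (T² + T²) - 4 = 2*T² - 4 = -4 + 2*T²)
F = -74272958/20449 (F = (-4 + 2*(72/33 + 68/13)²) - (-5923 - 1*(-9661)) = (-4 + 2*(72*(1/33) + 68*(1/13))²) - (-5923 + 9661) = (-4 + 2*(24/11 + 68/13)²) - 1*3738 = (-4 + 2*(1060/143)²) - 3738 = (-4 + 2*(1123600/20449)) - 3738 = (-4 + 2247200/20449) - 3738 = 2165404/20449 - 3738 = -74272958/20449 ≈ -3632.1)
m(Y) = 2 + Y (m(Y) = -8 + (Y + 10) = -8 + (10 + Y) = 2 + Y)
m(-138) - F = (2 - 138) - 1*(-74272958/20449) = -136 + 74272958/20449 = 71491894/20449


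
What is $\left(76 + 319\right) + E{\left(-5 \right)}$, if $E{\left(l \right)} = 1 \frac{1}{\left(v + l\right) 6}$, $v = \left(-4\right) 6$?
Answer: $\frac{68729}{174} \approx 394.99$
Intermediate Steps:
$v = -24$
$E{\left(l \right)} = \frac{1}{-144 + 6 l}$ ($E{\left(l \right)} = 1 \frac{1}{\left(-24 + l\right) 6} = 1 \frac{1}{-144 + 6 l} = \frac{1}{-144 + 6 l}$)
$\left(76 + 319\right) + E{\left(-5 \right)} = \left(76 + 319\right) + \frac{1}{6 \left(-24 - 5\right)} = 395 + \frac{1}{6 \left(-29\right)} = 395 + \frac{1}{6} \left(- \frac{1}{29}\right) = 395 - \frac{1}{174} = \frac{68729}{174}$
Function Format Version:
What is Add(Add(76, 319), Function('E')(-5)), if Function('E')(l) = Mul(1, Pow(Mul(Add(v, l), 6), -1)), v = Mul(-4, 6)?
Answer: Rational(68729, 174) ≈ 394.99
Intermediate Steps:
v = -24
Function('E')(l) = Pow(Add(-144, Mul(6, l)), -1) (Function('E')(l) = Mul(1, Pow(Mul(Add(-24, l), 6), -1)) = Mul(1, Pow(Add(-144, Mul(6, l)), -1)) = Pow(Add(-144, Mul(6, l)), -1))
Add(Add(76, 319), Function('E')(-5)) = Add(Add(76, 319), Mul(Rational(1, 6), Pow(Add(-24, -5), -1))) = Add(395, Mul(Rational(1, 6), Pow(-29, -1))) = Add(395, Mul(Rational(1, 6), Rational(-1, 29))) = Add(395, Rational(-1, 174)) = Rational(68729, 174)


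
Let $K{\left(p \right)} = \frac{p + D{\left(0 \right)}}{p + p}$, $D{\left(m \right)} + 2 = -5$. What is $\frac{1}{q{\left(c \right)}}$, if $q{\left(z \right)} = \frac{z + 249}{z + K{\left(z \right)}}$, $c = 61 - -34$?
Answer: $\frac{9069}{32680} \approx 0.27751$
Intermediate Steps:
$D{\left(m \right)} = -7$ ($D{\left(m \right)} = -2 - 5 = -7$)
$c = 95$ ($c = 61 + 34 = 95$)
$K{\left(p \right)} = \frac{-7 + p}{2 p}$ ($K{\left(p \right)} = \frac{p - 7}{p + p} = \frac{-7 + p}{2 p}$)
$q{\left(z \right)} = \frac{249 + z}{z + \frac{-7 + z}{2 z}}$ ($q{\left(z \right)} = \frac{z + 249}{z + \frac{-7 + z}{2 z}} = \frac{249 + z}{z + \frac{-7 + z}{2 z}}$)
$\frac{1}{q{\left(c \right)}} = \frac{1}{2 \cdot 95 \frac{1}{-7 + 95 + 2 \cdot 95^{2}} \left(249 + 95\right)} = \frac{1}{2 \cdot 95 \frac{1}{-7 + 95 + 2 \cdot 9025} \cdot 344} = \frac{1}{2 \cdot 95 \frac{1}{-7 + 95 + 18050} \cdot 344} = \frac{1}{2 \cdot 95 \cdot \frac{1}{18138} \cdot 344} = \frac{1}{\frac{32680}{9069}} = \frac{9069}{32680}$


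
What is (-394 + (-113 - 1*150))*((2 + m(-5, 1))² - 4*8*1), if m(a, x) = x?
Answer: 15111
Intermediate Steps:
(-394 + (-113 - 1*150))*((2 + m(-5, 1))² - 4*8*1) = (-394 + (-113 - 1*150))*((2 + 1)² - 4*8*1) = (-394 + (-113 - 150))*(3² - 32*1) = (-394 - 263)*(9 - 32) = -657*(-23) = 15111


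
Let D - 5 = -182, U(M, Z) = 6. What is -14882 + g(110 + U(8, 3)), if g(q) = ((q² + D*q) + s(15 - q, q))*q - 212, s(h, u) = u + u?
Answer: -808998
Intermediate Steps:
s(h, u) = 2*u
D = -177 (D = 5 - 182 = -177)
g(q) = -212 + q*(q² - 175*q) (g(q) = ((q² - 177*q) + 2*q)*q - 212 = (q² - 175*q)*q - 212 = q*(q² - 175*q) - 212 = -212 + q*(q² - 175*q))
-14882 + g(110 + U(8, 3)) = -14882 + (-212 + (110 + 6)³ - 175*(110 + 6)²) = -14882 + (-212 + 116³ - 175*116²) = -14882 + (-212 + 1560896 - 175*13456) = -14882 + (-212 + 1560896 - 2354800) = -14882 - 794116 = -808998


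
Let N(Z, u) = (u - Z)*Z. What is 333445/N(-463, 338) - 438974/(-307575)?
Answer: 6693318743/12674243025 ≈ 0.52810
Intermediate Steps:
N(Z, u) = Z*(u - Z)
333445/N(-463, 338) - 438974/(-307575) = 333445/((-463*(338 - 1*(-463)))) - 438974/(-307575) = 333445/((-463*(338 + 463))) - 438974*(-1/307575) = 333445/((-463*801)) + 438974/307575 = 333445/(-370863) + 438974/307575 = 333445*(-1/370863) + 438974/307575 = -333445/370863 + 438974/307575 = 6693318743/12674243025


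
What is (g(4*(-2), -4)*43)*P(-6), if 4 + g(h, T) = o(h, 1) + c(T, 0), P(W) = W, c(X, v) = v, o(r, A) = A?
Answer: 774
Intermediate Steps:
g(h, T) = -3 (g(h, T) = -4 + (1 + 0) = -4 + 1 = -3)
(g(4*(-2), -4)*43)*P(-6) = -3*43*(-6) = -129*(-6) = 774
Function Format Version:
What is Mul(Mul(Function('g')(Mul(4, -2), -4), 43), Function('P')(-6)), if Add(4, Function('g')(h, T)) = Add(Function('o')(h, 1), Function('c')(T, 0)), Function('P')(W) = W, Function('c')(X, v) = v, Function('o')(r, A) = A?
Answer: 774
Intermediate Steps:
Function('g')(h, T) = -3 (Function('g')(h, T) = Add(-4, Add(1, 0)) = Add(-4, 1) = -3)
Mul(Mul(Function('g')(Mul(4, -2), -4), 43), Function('P')(-6)) = Mul(Mul(-3, 43), -6) = Mul(-129, -6) = 774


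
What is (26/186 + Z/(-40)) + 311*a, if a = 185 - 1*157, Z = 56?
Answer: 4048634/465 ≈ 8706.7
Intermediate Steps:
a = 28 (a = 185 - 157 = 28)
(26/186 + Z/(-40)) + 311*a = (26/186 + 56/(-40)) + 311*28 = (26*(1/186) + 56*(-1/40)) + 8708 = (13/93 - 7/5) + 8708 = -586/465 + 8708 = 4048634/465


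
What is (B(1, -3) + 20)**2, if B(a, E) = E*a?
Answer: 289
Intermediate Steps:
(B(1, -3) + 20)**2 = (-3*1 + 20)**2 = (-3 + 20)**2 = 17**2 = 289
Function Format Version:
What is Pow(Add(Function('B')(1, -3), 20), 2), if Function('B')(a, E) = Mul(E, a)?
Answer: 289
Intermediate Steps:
Pow(Add(Function('B')(1, -3), 20), 2) = Pow(Add(Mul(-3, 1), 20), 2) = Pow(Add(-3, 20), 2) = Pow(17, 2) = 289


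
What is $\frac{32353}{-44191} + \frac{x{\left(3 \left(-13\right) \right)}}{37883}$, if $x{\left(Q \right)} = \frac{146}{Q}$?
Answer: $- \frac{47805971147}{65289418467} \approx -0.73222$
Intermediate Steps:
$\frac{32353}{-44191} + \frac{x{\left(3 \left(-13\right) \right)}}{37883} = \frac{32353}{-44191} + \frac{146 \frac{1}{3 \left(-13\right)}}{37883} = 32353 \left(- \frac{1}{44191}\right) + \frac{146}{-39} \cdot \frac{1}{37883} = - \frac{32353}{44191} + 146 \left(- \frac{1}{39}\right) \frac{1}{37883} = - \frac{32353}{44191} - \frac{146}{1477437} = - \frac{47805971147}{65289418467}$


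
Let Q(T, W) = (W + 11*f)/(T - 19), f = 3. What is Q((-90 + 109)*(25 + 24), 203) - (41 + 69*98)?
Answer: -1551025/228 ≈ -6802.7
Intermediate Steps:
Q(T, W) = (33 + W)/(-19 + T) (Q(T, W) = (W + 11*3)/(T - 19) = (W + 33)/(-19 + T) = (33 + W)/(-19 + T))
Q((-90 + 109)*(25 + 24), 203) - (41 + 69*98) = (33 + 203)/(-19 + (-90 + 109)*(25 + 24)) - (41 + 69*98) = 236/(-19 + 19*49) - (41 + 6762) = 236/(-19 + 931) - 1*6803 = 236/912 - 6803 = (1/912)*236 - 6803 = 59/228 - 6803 = -1551025/228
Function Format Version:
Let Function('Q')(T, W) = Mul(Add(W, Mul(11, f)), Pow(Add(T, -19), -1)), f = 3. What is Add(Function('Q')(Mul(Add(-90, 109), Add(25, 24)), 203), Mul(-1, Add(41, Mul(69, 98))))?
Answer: Rational(-1551025, 228) ≈ -6802.7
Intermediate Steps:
Function('Q')(T, W) = Mul(Pow(Add(-19, T), -1), Add(33, W)) (Function('Q')(T, W) = Mul(Add(W, Mul(11, 3)), Pow(Add(T, -19), -1)) = Mul(Add(W, 33), Pow(Add(-19, T), -1)) = Mul(Add(33, W), Pow(Add(-19, T), -1)) = Mul(Pow(Add(-19, T), -1), Add(33, W)))
Add(Function('Q')(Mul(Add(-90, 109), Add(25, 24)), 203), Mul(-1, Add(41, Mul(69, 98)))) = Add(Mul(Pow(Add(-19, Mul(Add(-90, 109), Add(25, 24))), -1), Add(33, 203)), Mul(-1, Add(41, Mul(69, 98)))) = Add(Mul(Pow(Add(-19, Mul(19, 49)), -1), 236), Mul(-1, Add(41, 6762))) = Add(Mul(Pow(Add(-19, 931), -1), 236), Mul(-1, 6803)) = Add(Mul(Pow(912, -1), 236), -6803) = Add(Mul(Rational(1, 912), 236), -6803) = Add(Rational(59, 228), -6803) = Rational(-1551025, 228)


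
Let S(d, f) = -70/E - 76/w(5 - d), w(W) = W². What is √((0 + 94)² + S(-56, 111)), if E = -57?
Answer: √106837678110/3477 ≈ 94.006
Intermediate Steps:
S(d, f) = 70/57 - 76/(5 - d)² (S(d, f) = -70/(-57) - 76/(5 - d)² = -70*(-1/57) - 76/(5 - d)² = 70/57 - 76/(5 - d)²)
√((0 + 94)² + S(-56, 111)) = √((0 + 94)² + (70/57 - 76/(-5 - 56)²)) = √(94² + (70/57 - 76/(-61)²)) = √(8836 + (70/57 - 76*1/3721)) = √(8836 + (70/57 - 76/3721)) = √(8836 + 256138/212097) = √(1874345230/212097) = √106837678110/3477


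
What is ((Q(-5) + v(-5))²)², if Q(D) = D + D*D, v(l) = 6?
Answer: 456976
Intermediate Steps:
Q(D) = D + D²
((Q(-5) + v(-5))²)² = ((-5*(1 - 5) + 6)²)² = ((-5*(-4) + 6)²)² = ((20 + 6)²)² = (26²)² = 676² = 456976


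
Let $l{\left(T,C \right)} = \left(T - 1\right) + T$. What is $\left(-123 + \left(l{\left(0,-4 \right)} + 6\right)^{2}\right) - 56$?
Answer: $-154$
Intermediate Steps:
$l{\left(T,C \right)} = -1 + 2 T$ ($l{\left(T,C \right)} = \left(-1 + T\right) + T = -1 + 2 T$)
$\left(-123 + \left(l{\left(0,-4 \right)} + 6\right)^{2}\right) - 56 = \left(-123 + \left(\left(-1 + 2 \cdot 0\right) + 6\right)^{2}\right) - 56 = \left(-123 + \left(\left(-1 + 0\right) + 6\right)^{2}\right) - 56 = \left(-123 + \left(-1 + 6\right)^{2}\right) - 56 = \left(-123 + 5^{2}\right) - 56 = \left(-123 + 25\right) - 56 = -98 - 56 = -154$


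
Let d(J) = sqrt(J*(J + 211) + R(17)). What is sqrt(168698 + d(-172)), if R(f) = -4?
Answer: sqrt(168698 + 2*I*sqrt(1678)) ≈ 410.73 + 0.0997*I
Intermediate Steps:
d(J) = sqrt(-4 + J*(211 + J)) (d(J) = sqrt(J*(J + 211) - 4) = sqrt(J*(211 + J) - 4) = sqrt(-4 + J*(211 + J)))
sqrt(168698 + d(-172)) = sqrt(168698 + sqrt(-4 + (-172)**2 + 211*(-172))) = sqrt(168698 + sqrt(-4 + 29584 - 36292)) = sqrt(168698 + sqrt(-6712)) = sqrt(168698 + 2*I*sqrt(1678))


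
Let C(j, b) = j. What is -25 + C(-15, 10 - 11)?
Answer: -40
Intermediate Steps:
-25 + C(-15, 10 - 11) = -25 - 15 = -40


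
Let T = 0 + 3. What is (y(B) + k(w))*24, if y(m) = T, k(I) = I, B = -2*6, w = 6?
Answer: 216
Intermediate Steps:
B = -12
T = 3
y(m) = 3
(y(B) + k(w))*24 = (3 + 6)*24 = 9*24 = 216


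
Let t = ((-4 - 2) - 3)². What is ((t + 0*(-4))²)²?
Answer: 43046721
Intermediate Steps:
t = 81 (t = (-6 - 3)² = (-9)² = 81)
((t + 0*(-4))²)² = ((81 + 0*(-4))²)² = ((81 + 0)²)² = (81²)² = 6561² = 43046721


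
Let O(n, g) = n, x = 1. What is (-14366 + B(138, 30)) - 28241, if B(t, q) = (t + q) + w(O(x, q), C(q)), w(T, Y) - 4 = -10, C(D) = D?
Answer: -42445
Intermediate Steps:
w(T, Y) = -6 (w(T, Y) = 4 - 10 = -6)
B(t, q) = -6 + q + t (B(t, q) = (t + q) - 6 = (q + t) - 6 = -6 + q + t)
(-14366 + B(138, 30)) - 28241 = (-14366 + (-6 + 30 + 138)) - 28241 = (-14366 + 162) - 28241 = -14204 - 28241 = -42445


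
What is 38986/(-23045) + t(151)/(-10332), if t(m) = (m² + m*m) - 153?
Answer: -1450175557/238100940 ≈ -6.0906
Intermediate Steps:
t(m) = -153 + 2*m² (t(m) = (m² + m²) - 153 = 2*m² - 153 = -153 + 2*m²)
38986/(-23045) + t(151)/(-10332) = 38986/(-23045) + (-153 + 2*151²)/(-10332) = 38986*(-1/23045) + (-153 + 2*22801)*(-1/10332) = -38986/23045 + (-153 + 45602)*(-1/10332) = -38986/23045 + 45449*(-1/10332) = -38986/23045 - 45449/10332 = -1450175557/238100940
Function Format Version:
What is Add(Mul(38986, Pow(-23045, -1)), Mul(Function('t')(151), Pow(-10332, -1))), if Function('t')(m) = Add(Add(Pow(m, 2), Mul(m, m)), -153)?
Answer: Rational(-1450175557, 238100940) ≈ -6.0906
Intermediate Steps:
Function('t')(m) = Add(-153, Mul(2, Pow(m, 2))) (Function('t')(m) = Add(Add(Pow(m, 2), Pow(m, 2)), -153) = Add(Mul(2, Pow(m, 2)), -153) = Add(-153, Mul(2, Pow(m, 2))))
Add(Mul(38986, Pow(-23045, -1)), Mul(Function('t')(151), Pow(-10332, -1))) = Add(Mul(38986, Pow(-23045, -1)), Mul(Add(-153, Mul(2, Pow(151, 2))), Pow(-10332, -1))) = Add(Mul(38986, Rational(-1, 23045)), Mul(Add(-153, Mul(2, 22801)), Rational(-1, 10332))) = Add(Rational(-38986, 23045), Mul(Add(-153, 45602), Rational(-1, 10332))) = Add(Rational(-38986, 23045), Mul(45449, Rational(-1, 10332))) = Add(Rational(-38986, 23045), Rational(-45449, 10332)) = Rational(-1450175557, 238100940)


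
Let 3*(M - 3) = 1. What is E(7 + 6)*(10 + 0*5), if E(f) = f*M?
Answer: 1300/3 ≈ 433.33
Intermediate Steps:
M = 10/3 (M = 3 + (⅓)*1 = 3 + ⅓ = 10/3 ≈ 3.3333)
E(f) = 10*f/3 (E(f) = f*(10/3) = 10*f/3)
E(7 + 6)*(10 + 0*5) = (10*(7 + 6)/3)*(10 + 0*5) = ((10/3)*13)*(10 + 0) = (130/3)*10 = 1300/3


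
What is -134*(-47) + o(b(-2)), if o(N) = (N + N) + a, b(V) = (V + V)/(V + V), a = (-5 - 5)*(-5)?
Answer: 6350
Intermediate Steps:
a = 50 (a = -10*(-5) = 50)
b(V) = 1 (b(V) = (2*V)/((2*V)) = (2*V)*(1/(2*V)) = 1)
o(N) = 50 + 2*N (o(N) = (N + N) + 50 = 2*N + 50 = 50 + 2*N)
-134*(-47) + o(b(-2)) = -134*(-47) + (50 + 2*1) = 6298 + (50 + 2) = 6298 + 52 = 6350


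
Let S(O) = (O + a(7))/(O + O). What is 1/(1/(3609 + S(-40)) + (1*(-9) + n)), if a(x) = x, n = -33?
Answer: -288753/12127546 ≈ -0.023810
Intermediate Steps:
S(O) = (7 + O)/(2*O) (S(O) = (O + 7)/(O + O) = (7 + O)/((2*O)) = (7 + O)*(1/(2*O)) = (7 + O)/(2*O))
1/(1/(3609 + S(-40)) + (1*(-9) + n)) = 1/(1/(3609 + (1/2)*(7 - 40)/(-40)) + (1*(-9) - 33)) = 1/(1/(3609 + (1/2)*(-1/40)*(-33)) + (-9 - 33)) = 1/(1/(3609 + 33/80) - 42) = 1/(1/(288753/80) - 42) = 1/(80/288753 - 42) = 1/(-12127546/288753) = -288753/12127546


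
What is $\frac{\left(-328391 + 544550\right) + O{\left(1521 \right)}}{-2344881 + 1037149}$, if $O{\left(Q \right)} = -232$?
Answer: $- \frac{215927}{1307732} \approx -0.16512$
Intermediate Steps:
$\frac{\left(-328391 + 544550\right) + O{\left(1521 \right)}}{-2344881 + 1037149} = \frac{\left(-328391 + 544550\right) - 232}{-2344881 + 1037149} = \frac{216159 - 232}{-1307732} = 215927 \left(- \frac{1}{1307732}\right) = - \frac{215927}{1307732}$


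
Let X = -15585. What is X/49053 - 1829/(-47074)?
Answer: -214643451/769706974 ≈ -0.27886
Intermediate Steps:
X/49053 - 1829/(-47074) = -15585/49053 - 1829/(-47074) = -15585*1/49053 - 1829*(-1/47074) = -5195/16351 + 1829/47074 = -214643451/769706974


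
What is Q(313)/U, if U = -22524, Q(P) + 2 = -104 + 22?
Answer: 7/1877 ≈ 0.0037294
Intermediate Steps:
Q(P) = -84 (Q(P) = -2 + (-104 + 22) = -2 - 82 = -84)
Q(313)/U = -84/(-22524) = -84*(-1/22524) = 7/1877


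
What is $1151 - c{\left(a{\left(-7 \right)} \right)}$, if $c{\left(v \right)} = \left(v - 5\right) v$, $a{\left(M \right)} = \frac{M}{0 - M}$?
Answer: $1145$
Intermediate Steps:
$a{\left(M \right)} = -1$ ($a{\left(M \right)} = \frac{M}{\left(-1\right) M} = M \left(- \frac{1}{M}\right) = -1$)
$c{\left(v \right)} = v \left(-5 + v\right)$ ($c{\left(v \right)} = \left(-5 + v\right) v = v \left(-5 + v\right)$)
$1151 - c{\left(a{\left(-7 \right)} \right)} = 1151 - - (-5 - 1) = 1151 - \left(-1\right) \left(-6\right) = 1151 - 6 = 1145$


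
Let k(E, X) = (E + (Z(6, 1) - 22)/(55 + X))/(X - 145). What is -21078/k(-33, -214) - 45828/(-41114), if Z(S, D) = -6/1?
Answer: -24733103169960/107286983 ≈ -2.3053e+5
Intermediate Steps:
Z(S, D) = -6 (Z(S, D) = -6*1 = -6)
k(E, X) = (E - 28/(55 + X))/(-145 + X) (k(E, X) = (E + (-6 - 22)/(55 + X))/(X - 145) = (E - 28/(55 + X))/(-145 + X))
-21078/k(-33, -214) - 45828/(-41114) = -21078*(7975 - 1*(-214)² + 90*(-214))/(28 - 55*(-33) - 1*(-33)*(-214)) - 45828/(-41114) = -21078*(7975 - 1*45796 - 19260)/(28 + 1815 - 7062) - 45828*(-1/41114) = -21078/(-5219/(7975 - 45796 - 19260)) + 22914/20557 = -21078/(-5219/(-57081)) + 22914/20557 = -21078/((-1/57081*(-5219))) + 22914/20557 = -21078/5219/57081 + 22914/20557 = -21078*57081/5219 + 22914/20557 = -1203153318/5219 + 22914/20557 = -24733103169960/107286983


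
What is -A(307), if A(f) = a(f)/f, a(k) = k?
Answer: -1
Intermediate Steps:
A(f) = 1 (A(f) = f/f = 1)
-A(307) = -1*1 = -1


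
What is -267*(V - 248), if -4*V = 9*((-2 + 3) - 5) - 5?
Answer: 253917/4 ≈ 63479.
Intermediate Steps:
V = 41/4 (V = -(9*((-2 + 3) - 5) - 5)/4 = -(9*(1 - 5) - 5)/4 = -(9*(-4) - 5)/4 = -(-36 - 5)/4 = -¼*(-41) = 41/4 ≈ 10.250)
-267*(V - 248) = -267*(41/4 - 248) = -267*(-951/4) = 253917/4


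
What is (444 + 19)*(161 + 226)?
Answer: 179181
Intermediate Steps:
(444 + 19)*(161 + 226) = 463*387 = 179181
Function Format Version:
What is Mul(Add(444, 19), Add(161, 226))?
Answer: 179181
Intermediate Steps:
Mul(Add(444, 19), Add(161, 226)) = Mul(463, 387) = 179181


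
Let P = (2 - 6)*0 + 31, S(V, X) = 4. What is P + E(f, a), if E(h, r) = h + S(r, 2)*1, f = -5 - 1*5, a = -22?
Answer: 25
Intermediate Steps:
f = -10 (f = -5 - 5 = -10)
E(h, r) = 4 + h (E(h, r) = h + 4*1 = h + 4 = 4 + h)
P = 31 (P = -4*0 + 31 = 0 + 31 = 31)
P + E(f, a) = 31 + (4 - 10) = 31 - 6 = 25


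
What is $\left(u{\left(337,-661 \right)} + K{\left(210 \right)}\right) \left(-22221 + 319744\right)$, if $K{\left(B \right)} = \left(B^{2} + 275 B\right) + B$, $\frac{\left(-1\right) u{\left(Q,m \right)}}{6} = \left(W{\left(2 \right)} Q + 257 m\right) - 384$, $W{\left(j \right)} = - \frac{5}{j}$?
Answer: $335808557163$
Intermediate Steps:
$u{\left(Q,m \right)} = 2304 - 1542 m + 15 Q$ ($u{\left(Q,m \right)} = - 6 \left(\left(- \frac{5}{2} Q + 257 m\right) - 384\right) = - 6 \left(\left(\left(-5\right) \frac{1}{2} Q + 257 m\right) - 384\right) = - 6 \left(\left(- \frac{5 Q}{2} + 257 m\right) - 384\right) = - 6 \left(\left(257 m - \frac{5 Q}{2}\right) - 384\right) = - 6 \left(-384 + 257 m - \frac{5 Q}{2}\right) = 2304 - 1542 m + 15 Q$)
$K{\left(B \right)} = B^{2} + 276 B$
$\left(u{\left(337,-661 \right)} + K{\left(210 \right)}\right) \left(-22221 + 319744\right) = \left(\left(2304 - -1019262 + 15 \cdot 337\right) + 210 \left(276 + 210\right)\right) \left(-22221 + 319744\right) = \left(\left(2304 + 1019262 + 5055\right) + 210 \cdot 486\right) 297523 = \left(1026621 + 102060\right) 297523 = 1128681 \cdot 297523 = 335808557163$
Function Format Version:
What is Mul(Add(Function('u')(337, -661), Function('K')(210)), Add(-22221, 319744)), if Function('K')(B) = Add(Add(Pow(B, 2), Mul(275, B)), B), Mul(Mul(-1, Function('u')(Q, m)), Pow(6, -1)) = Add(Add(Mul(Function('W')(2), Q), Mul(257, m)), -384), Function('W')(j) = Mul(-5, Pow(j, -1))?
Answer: 335808557163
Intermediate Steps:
Function('u')(Q, m) = Add(2304, Mul(-1542, m), Mul(15, Q)) (Function('u')(Q, m) = Mul(-6, Add(Add(Mul(Mul(-5, Pow(2, -1)), Q), Mul(257, m)), -384)) = Mul(-6, Add(Add(Mul(Mul(-5, Rational(1, 2)), Q), Mul(257, m)), -384)) = Mul(-6, Add(Add(Mul(Rational(-5, 2), Q), Mul(257, m)), -384)) = Mul(-6, Add(Add(Mul(257, m), Mul(Rational(-5, 2), Q)), -384)) = Mul(-6, Add(-384, Mul(257, m), Mul(Rational(-5, 2), Q))) = Add(2304, Mul(-1542, m), Mul(15, Q)))
Function('K')(B) = Add(Pow(B, 2), Mul(276, B))
Mul(Add(Function('u')(337, -661), Function('K')(210)), Add(-22221, 319744)) = Mul(Add(Add(2304, Mul(-1542, -661), Mul(15, 337)), Mul(210, Add(276, 210))), Add(-22221, 319744)) = Mul(Add(Add(2304, 1019262, 5055), Mul(210, 486)), 297523) = Mul(Add(1026621, 102060), 297523) = Mul(1128681, 297523) = 335808557163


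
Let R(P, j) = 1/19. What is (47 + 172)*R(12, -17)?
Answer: 219/19 ≈ 11.526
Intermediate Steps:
R(P, j) = 1/19
(47 + 172)*R(12, -17) = (47 + 172)*(1/19) = 219*(1/19) = 219/19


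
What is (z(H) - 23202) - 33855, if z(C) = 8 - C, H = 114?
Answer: -57163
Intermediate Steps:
(z(H) - 23202) - 33855 = ((8 - 1*114) - 23202) - 33855 = ((8 - 114) - 23202) - 33855 = (-106 - 23202) - 33855 = -23308 - 33855 = -57163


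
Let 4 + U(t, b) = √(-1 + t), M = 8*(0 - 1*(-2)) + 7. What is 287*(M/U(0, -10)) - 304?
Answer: -31572/17 - 6601*I/17 ≈ -1857.2 - 388.29*I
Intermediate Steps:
M = 23 (M = 8*(0 + 2) + 7 = 8*2 + 7 = 16 + 7 = 23)
U(t, b) = -4 + √(-1 + t)
287*(M/U(0, -10)) - 304 = 287*(23/(-4 + √(-1 + 0))) - 304 = 287*(23/(-4 + √(-1))) - 304 = 287*(23/(-4 + I)) - 304 = 287*(23*((-4 - I)/17)) - 304 = 287*(23*(-4 - I)/17) - 304 = 6601*(-4 - I)/17 - 304 = -304 + 6601*(-4 - I)/17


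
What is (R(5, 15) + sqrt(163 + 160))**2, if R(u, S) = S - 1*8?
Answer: (7 + sqrt(323))**2 ≈ 623.61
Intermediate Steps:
R(u, S) = -8 + S (R(u, S) = S - 8 = -8 + S)
(R(5, 15) + sqrt(163 + 160))**2 = ((-8 + 15) + sqrt(163 + 160))**2 = (7 + sqrt(323))**2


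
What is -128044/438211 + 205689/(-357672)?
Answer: -45310978649/52245268264 ≈ -0.86727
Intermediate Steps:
-128044/438211 + 205689/(-357672) = -128044*1/438211 + 205689*(-1/357672) = -128044/438211 - 68563/119224 = -45310978649/52245268264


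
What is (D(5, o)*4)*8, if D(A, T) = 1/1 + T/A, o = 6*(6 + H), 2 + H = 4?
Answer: 1696/5 ≈ 339.20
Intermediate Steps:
H = 2 (H = -2 + 4 = 2)
o = 48 (o = 6*(6 + 2) = 6*8 = 48)
D(A, T) = 1 + T/A (D(A, T) = 1*1 + T/A = 1 + T/A)
(D(5, o)*4)*8 = (((5 + 48)/5)*4)*8 = (((1/5)*53)*4)*8 = ((53/5)*4)*8 = (212/5)*8 = 1696/5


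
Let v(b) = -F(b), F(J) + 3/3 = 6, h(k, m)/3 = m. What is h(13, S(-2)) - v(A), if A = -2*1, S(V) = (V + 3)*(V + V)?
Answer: -7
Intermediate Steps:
S(V) = 2*V*(3 + V) (S(V) = (3 + V)*(2*V) = 2*V*(3 + V))
h(k, m) = 3*m
F(J) = 5 (F(J) = -1 + 6 = 5)
A = -2
v(b) = -5 (v(b) = -1*5 = -5)
h(13, S(-2)) - v(A) = 3*(2*(-2)*(3 - 2)) - 1*(-5) = 3*(2*(-2)*1) + 5 = 3*(-4) + 5 = -12 + 5 = -7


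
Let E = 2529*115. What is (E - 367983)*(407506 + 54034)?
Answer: -35606887920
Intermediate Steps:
E = 290835
(E - 367983)*(407506 + 54034) = (290835 - 367983)*(407506 + 54034) = -77148*461540 = -35606887920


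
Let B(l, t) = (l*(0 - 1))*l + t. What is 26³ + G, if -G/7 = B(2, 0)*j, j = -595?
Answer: 916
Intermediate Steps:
B(l, t) = t - l² (B(l, t) = (l*(-1))*l + t = (-l)*l + t = -l² + t = t - l²)
G = -16660 (G = -7*(0 - 1*2²)*(-595) = -7*(0 - 1*4)*(-595) = -7*(0 - 4)*(-595) = -(-28)*(-595) = -7*2380 = -16660)
26³ + G = 26³ - 16660 = 17576 - 16660 = 916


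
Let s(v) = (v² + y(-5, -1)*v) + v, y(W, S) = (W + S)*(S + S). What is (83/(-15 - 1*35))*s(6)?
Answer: -4731/25 ≈ -189.24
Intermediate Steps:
y(W, S) = 2*S*(S + W) (y(W, S) = (S + W)*(2*S) = 2*S*(S + W))
s(v) = v² + 13*v (s(v) = (v² + (2*(-1)*(-1 - 5))*v) + v = (v² + (2*(-1)*(-6))*v) + v = (v² + 12*v) + v = v² + 13*v)
(83/(-15 - 1*35))*s(6) = (83/(-15 - 1*35))*(6*(13 + 6)) = (83/(-15 - 35))*(6*19) = (83/(-50))*114 = (83*(-1/50))*114 = -83/50*114 = -4731/25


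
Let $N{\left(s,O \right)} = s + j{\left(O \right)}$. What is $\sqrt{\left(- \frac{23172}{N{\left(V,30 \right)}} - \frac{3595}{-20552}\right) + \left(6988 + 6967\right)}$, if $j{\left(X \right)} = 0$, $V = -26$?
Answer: $\frac{\sqrt{264945299951878}}{133588} \approx 121.85$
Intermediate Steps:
$N{\left(s,O \right)} = s$ ($N{\left(s,O \right)} = s + 0 = s$)
$\sqrt{\left(- \frac{23172}{N{\left(V,30 \right)}} - \frac{3595}{-20552}\right) + \left(6988 + 6967\right)} = \sqrt{\left(- \frac{23172}{-26} - \frac{3595}{-20552}\right) + \left(6988 + 6967\right)} = \sqrt{\left(\left(-23172\right) \left(- \frac{1}{26}\right) - - \frac{3595}{20552}\right) + 13955} = \sqrt{\left(\frac{11586}{13} + \frac{3595}{20552}\right) + 13955} = \sqrt{\frac{238162207}{267176} + 13955} = \sqrt{\frac{3966603287}{267176}} = \frac{\sqrt{264945299951878}}{133588}$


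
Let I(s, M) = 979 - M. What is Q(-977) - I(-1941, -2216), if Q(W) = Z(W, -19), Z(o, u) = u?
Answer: -3214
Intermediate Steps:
Q(W) = -19
Q(-977) - I(-1941, -2216) = -19 - (979 - 1*(-2216)) = -19 - (979 + 2216) = -19 - 1*3195 = -19 - 3195 = -3214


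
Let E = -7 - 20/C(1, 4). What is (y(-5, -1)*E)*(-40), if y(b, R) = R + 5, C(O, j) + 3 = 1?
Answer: -480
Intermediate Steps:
C(O, j) = -2 (C(O, j) = -3 + 1 = -2)
y(b, R) = 5 + R
E = 3 (E = -7 - 20/(-2) = -7 - 20*(-1)/2 = -7 - 1*(-10) = -7 + 10 = 3)
(y(-5, -1)*E)*(-40) = ((5 - 1)*3)*(-40) = (4*3)*(-40) = 12*(-40) = -480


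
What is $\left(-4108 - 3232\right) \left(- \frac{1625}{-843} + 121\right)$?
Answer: $- \frac{760629520}{843} \approx -9.0229 \cdot 10^{5}$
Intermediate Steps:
$\left(-4108 - 3232\right) \left(- \frac{1625}{-843} + 121\right) = - 7340 \left(\left(-1625\right) \left(- \frac{1}{843}\right) + 121\right) = - 7340 \left(\frac{1625}{843} + 121\right) = \left(-7340\right) \frac{103628}{843} = - \frac{760629520}{843}$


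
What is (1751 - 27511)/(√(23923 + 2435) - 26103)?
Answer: 224137760/227113417 + 25760*√26358/681340251 ≈ 0.99304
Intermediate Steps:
(1751 - 27511)/(√(23923 + 2435) - 26103) = -25760/(√26358 - 26103) = -25760/(-26103 + √26358)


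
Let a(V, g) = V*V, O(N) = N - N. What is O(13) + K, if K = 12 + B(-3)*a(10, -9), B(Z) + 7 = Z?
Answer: -988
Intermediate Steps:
B(Z) = -7 + Z
O(N) = 0
a(V, g) = V²
K = -988 (K = 12 + (-7 - 3)*10² = 12 - 10*100 = 12 - 1000 = -988)
O(13) + K = 0 - 988 = -988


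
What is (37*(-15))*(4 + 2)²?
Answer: -19980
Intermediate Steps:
(37*(-15))*(4 + 2)² = -555*6² = -555*36 = -19980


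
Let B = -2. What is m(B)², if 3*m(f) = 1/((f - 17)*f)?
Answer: 1/12996 ≈ 7.6947e-5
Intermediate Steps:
m(f) = 1/(3*f*(-17 + f)) (m(f) = (1/((f - 17)*f))/3 = (1/((-17 + f)*f))/3 = (1/(f*(-17 + f)))/3 = 1/(3*f*(-17 + f)))
m(B)² = ((⅓)/(-2*(-17 - 2)))² = ((⅓)*(-½)/(-19))² = ((⅓)*(-½)*(-1/19))² = (1/114)² = 1/12996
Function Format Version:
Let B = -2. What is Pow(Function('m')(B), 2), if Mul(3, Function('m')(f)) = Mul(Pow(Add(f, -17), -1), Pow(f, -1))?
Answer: Rational(1, 12996) ≈ 7.6947e-5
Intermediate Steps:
Function('m')(f) = Mul(Rational(1, 3), Pow(f, -1), Pow(Add(-17, f), -1)) (Function('m')(f) = Mul(Rational(1, 3), Mul(Pow(Add(f, -17), -1), Pow(f, -1))) = Mul(Rational(1, 3), Mul(Pow(Add(-17, f), -1), Pow(f, -1))) = Mul(Rational(1, 3), Mul(Pow(f, -1), Pow(Add(-17, f), -1))) = Mul(Rational(1, 3), Pow(f, -1), Pow(Add(-17, f), -1)))
Pow(Function('m')(B), 2) = Pow(Mul(Rational(1, 3), Pow(-2, -1), Pow(Add(-17, -2), -1)), 2) = Pow(Mul(Rational(1, 3), Rational(-1, 2), Pow(-19, -1)), 2) = Pow(Mul(Rational(1, 3), Rational(-1, 2), Rational(-1, 19)), 2) = Pow(Rational(1, 114), 2) = Rational(1, 12996)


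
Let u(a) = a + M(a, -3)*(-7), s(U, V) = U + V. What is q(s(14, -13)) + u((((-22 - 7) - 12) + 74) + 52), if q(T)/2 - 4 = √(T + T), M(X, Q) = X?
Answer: -502 + 2*√2 ≈ -499.17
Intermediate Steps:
q(T) = 8 + 2*√2*√T (q(T) = 8 + 2*√(T + T) = 8 + 2*√(2*T) = 8 + 2*(√2*√T) = 8 + 2*√2*√T)
u(a) = -6*a (u(a) = a + a*(-7) = a - 7*a = -6*a)
q(s(14, -13)) + u((((-22 - 7) - 12) + 74) + 52) = (8 + 2*√2*√(14 - 13)) - 6*((((-22 - 7) - 12) + 74) + 52) = (8 + 2*√2*√1) - 6*(((-29 - 12) + 74) + 52) = (8 + 2*√2*1) - 6*((-41 + 74) + 52) = (8 + 2*√2) - 6*(33 + 52) = (8 + 2*√2) - 6*85 = (8 + 2*√2) - 510 = -502 + 2*√2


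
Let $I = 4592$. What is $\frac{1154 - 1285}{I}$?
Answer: $- \frac{131}{4592} \approx -0.028528$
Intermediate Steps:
$\frac{1154 - 1285}{I} = \frac{1154 - 1285}{4592} = \left(-131\right) \frac{1}{4592} = - \frac{131}{4592}$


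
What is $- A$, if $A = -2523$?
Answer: $2523$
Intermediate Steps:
$- A = \left(-1\right) \left(-2523\right) = 2523$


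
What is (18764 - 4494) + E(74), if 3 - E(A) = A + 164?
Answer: 14035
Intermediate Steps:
E(A) = -161 - A (E(A) = 3 - (A + 164) = 3 - (164 + A) = 3 + (-164 - A) = -161 - A)
(18764 - 4494) + E(74) = (18764 - 4494) + (-161 - 1*74) = 14270 + (-161 - 74) = 14270 - 235 = 14035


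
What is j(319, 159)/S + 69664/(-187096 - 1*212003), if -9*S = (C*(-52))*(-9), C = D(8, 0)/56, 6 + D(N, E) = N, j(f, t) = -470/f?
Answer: 1024139102/1655063553 ≈ 0.61879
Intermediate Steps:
D(N, E) = -6 + N
C = 1/28 (C = (-6 + 8)/56 = 2*(1/56) = 1/28 ≈ 0.035714)
S = -13/7 (S = -(1/28)*(-52)*(-9)/9 = -(-13)*(-9)/63 = -1/9*117/7 = -13/7 ≈ -1.8571)
j(319, 159)/S + 69664/(-187096 - 1*212003) = (-470/319)/(-13/7) + 69664/(-187096 - 1*212003) = -470*1/319*(-7/13) + 69664/(-187096 - 212003) = -470/319*(-7/13) + 69664/(-399099) = 3290/4147 + 69664*(-1/399099) = 3290/4147 - 69664/399099 = 1024139102/1655063553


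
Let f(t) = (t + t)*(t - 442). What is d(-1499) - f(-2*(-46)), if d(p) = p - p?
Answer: 64400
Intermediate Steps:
d(p) = 0
f(t) = 2*t*(-442 + t) (f(t) = (2*t)*(-442 + t) = 2*t*(-442 + t))
d(-1499) - f(-2*(-46)) = 0 - 2*(-2*(-46))*(-442 - 2*(-46)) = 0 - 2*92*(-442 + 92) = 0 - 2*92*(-350) = 0 - 1*(-64400) = 0 + 64400 = 64400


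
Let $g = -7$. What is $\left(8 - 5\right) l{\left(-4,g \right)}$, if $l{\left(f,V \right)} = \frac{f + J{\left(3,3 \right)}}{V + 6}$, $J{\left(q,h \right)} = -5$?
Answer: $27$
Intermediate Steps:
$l{\left(f,V \right)} = \frac{-5 + f}{6 + V}$ ($l{\left(f,V \right)} = \frac{f - 5}{V + 6} = \frac{-5 + f}{6 + V}$)
$\left(8 - 5\right) l{\left(-4,g \right)} = \left(8 - 5\right) \frac{-5 - 4}{6 - 7} = 3 \frac{1}{-1} \left(-9\right) = 3 \left(\left(-1\right) \left(-9\right)\right) = 3 \cdot 9 = 27$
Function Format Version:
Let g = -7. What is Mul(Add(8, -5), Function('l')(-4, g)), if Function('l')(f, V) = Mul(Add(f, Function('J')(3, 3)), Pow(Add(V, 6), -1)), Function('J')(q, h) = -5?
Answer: 27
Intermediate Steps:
Function('l')(f, V) = Mul(Pow(Add(6, V), -1), Add(-5, f)) (Function('l')(f, V) = Mul(Add(f, -5), Pow(Add(V, 6), -1)) = Mul(Add(-5, f), Pow(Add(6, V), -1)) = Mul(Pow(Add(6, V), -1), Add(-5, f)))
Mul(Add(8, -5), Function('l')(-4, g)) = Mul(Add(8, -5), Mul(Pow(Add(6, -7), -1), Add(-5, -4))) = Mul(3, Mul(Pow(-1, -1), -9)) = Mul(3, Mul(-1, -9)) = Mul(3, 9) = 27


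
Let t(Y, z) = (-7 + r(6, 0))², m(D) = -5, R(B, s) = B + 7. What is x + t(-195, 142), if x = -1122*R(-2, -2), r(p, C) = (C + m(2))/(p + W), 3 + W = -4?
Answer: -5606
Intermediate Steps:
R(B, s) = 7 + B
W = -7 (W = -3 - 4 = -7)
r(p, C) = (-5 + C)/(-7 + p) (r(p, C) = (C - 5)/(p - 7) = (-5 + C)/(-7 + p))
t(Y, z) = 4 (t(Y, z) = (-7 + (-5 + 0)/(-7 + 6))² = (-7 - 5/(-1))² = (-7 - 1*(-5))² = (-7 + 5)² = (-2)² = 4)
x = -5610 (x = -1122*(7 - 2) = -1122*5 = -5610)
x + t(-195, 142) = -5610 + 4 = -5606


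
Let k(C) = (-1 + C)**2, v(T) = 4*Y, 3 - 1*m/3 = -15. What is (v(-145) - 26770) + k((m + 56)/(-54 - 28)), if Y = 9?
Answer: -44930638/1681 ≈ -26729.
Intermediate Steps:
m = 54 (m = 9 - 3*(-15) = 9 + 45 = 54)
v(T) = 36 (v(T) = 4*9 = 36)
(v(-145) - 26770) + k((m + 56)/(-54 - 28)) = (36 - 26770) + (-1 + (54 + 56)/(-54 - 28))**2 = -26734 + (-1 + 110/(-82))**2 = -26734 + (-1 + 110*(-1/82))**2 = -26734 + (-1 - 55/41)**2 = -26734 + (-96/41)**2 = -26734 + 9216/1681 = -44930638/1681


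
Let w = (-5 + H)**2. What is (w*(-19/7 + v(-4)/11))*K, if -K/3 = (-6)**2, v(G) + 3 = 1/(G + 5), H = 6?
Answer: 24084/77 ≈ 312.78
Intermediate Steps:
v(G) = -3 + 1/(5 + G) (v(G) = -3 + 1/(G + 5) = -3 + 1/(5 + G))
K = -108 (K = -3*(-6)**2 = -3*36 = -108)
w = 1 (w = (-5 + 6)**2 = 1**2 = 1)
(w*(-19/7 + v(-4)/11))*K = (1*(-19/7 + ((-14 - 3*(-4))/(5 - 4))/11))*(-108) = (1*(-19*1/7 + ((-14 + 12)/1)*(1/11)))*(-108) = (1*(-19/7 + (1*(-2))*(1/11)))*(-108) = (1*(-19/7 - 2*1/11))*(-108) = (1*(-19/7 - 2/11))*(-108) = (1*(-223/77))*(-108) = -223/77*(-108) = 24084/77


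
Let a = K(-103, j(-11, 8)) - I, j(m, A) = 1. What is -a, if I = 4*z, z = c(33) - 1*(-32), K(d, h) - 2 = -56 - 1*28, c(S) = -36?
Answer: 66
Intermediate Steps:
K(d, h) = -82 (K(d, h) = 2 + (-56 - 1*28) = 2 + (-56 - 28) = 2 - 84 = -82)
z = -4 (z = -36 - 1*(-32) = -36 + 32 = -4)
I = -16 (I = 4*(-4) = -16)
a = -66 (a = -82 - 1*(-16) = -82 + 16 = -66)
-a = -1*(-66) = 66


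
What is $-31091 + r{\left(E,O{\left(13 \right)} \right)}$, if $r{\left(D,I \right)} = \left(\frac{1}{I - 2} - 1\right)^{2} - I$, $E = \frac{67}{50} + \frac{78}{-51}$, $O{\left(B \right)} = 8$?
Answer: $- \frac{1119539}{36} \approx -31098.0$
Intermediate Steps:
$E = - \frac{161}{850}$ ($E = 67 \cdot \frac{1}{50} + 78 \left(- \frac{1}{51}\right) = \frac{67}{50} - \frac{26}{17} = - \frac{161}{850} \approx -0.18941$)
$r{\left(D,I \right)} = \left(-1 + \frac{1}{-2 + I}\right)^{2} - I$ ($r{\left(D,I \right)} = \left(\frac{1}{-2 + I} - 1\right)^{2} - I = \left(-1 + \frac{1}{-2 + I}\right)^{2} - I$)
$-31091 + r{\left(E,O{\left(13 \right)} \right)} = -31091 - \left(8 - \frac{\left(-3 + 8\right)^{2}}{\left(-2 + 8\right)^{2}}\right) = -31091 - \left(8 - \frac{5^{2}}{36}\right) = -31091 + \left(-8 + 25 \cdot \frac{1}{36}\right) = -31091 + \left(-8 + \frac{25}{36}\right) = -31091 - \frac{263}{36} = - \frac{1119539}{36}$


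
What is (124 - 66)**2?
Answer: 3364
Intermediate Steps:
(124 - 66)**2 = 58**2 = 3364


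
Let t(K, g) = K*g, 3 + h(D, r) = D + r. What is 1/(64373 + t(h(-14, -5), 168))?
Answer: 1/60677 ≈ 1.6481e-5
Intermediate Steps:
h(D, r) = -3 + D + r (h(D, r) = -3 + (D + r) = -3 + D + r)
1/(64373 + t(h(-14, -5), 168)) = 1/(64373 + (-3 - 14 - 5)*168) = 1/(64373 - 22*168) = 1/(64373 - 3696) = 1/60677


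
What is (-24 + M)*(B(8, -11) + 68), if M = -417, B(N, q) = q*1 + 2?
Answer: -26019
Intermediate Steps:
B(N, q) = 2 + q (B(N, q) = q + 2 = 2 + q)
(-24 + M)*(B(8, -11) + 68) = (-24 - 417)*((2 - 11) + 68) = -441*(-9 + 68) = -441*59 = -26019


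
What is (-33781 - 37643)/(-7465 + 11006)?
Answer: -71424/3541 ≈ -20.171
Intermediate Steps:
(-33781 - 37643)/(-7465 + 11006) = -71424/3541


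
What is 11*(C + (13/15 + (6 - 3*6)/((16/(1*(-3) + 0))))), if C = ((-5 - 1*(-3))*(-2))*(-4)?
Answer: -8503/60 ≈ -141.72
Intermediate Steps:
C = -16 (C = ((-5 + 3)*(-2))*(-4) = -2*(-2)*(-4) = 4*(-4) = -16)
11*(C + (13/15 + (6 - 3*6)/((16/(1*(-3) + 0))))) = 11*(-16 + (13/15 + (6 - 3*6)/((16/(1*(-3) + 0))))) = 11*(-16 + (13*(1/15) + (6 - 18)/((16/(-3 + 0))))) = 11*(-16 + (13/15 - 12/(16/(-3)))) = 11*(-16 + (13/15 - 12/(16*(-1/3)))) = 11*(-16 + (13/15 - 12/(-16/3))) = 11*(-16 + (13/15 - 12*(-3/16))) = 11*(-16 + (13/15 + 9/4)) = 11*(-16 + 187/60) = 11*(-773/60) = -8503/60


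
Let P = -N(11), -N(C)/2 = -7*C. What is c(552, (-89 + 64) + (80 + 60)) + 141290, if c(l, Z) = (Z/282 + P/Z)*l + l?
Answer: 33212058/235 ≈ 1.4133e+5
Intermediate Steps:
N(C) = 14*C (N(C) = -(-14)*C = 14*C)
P = -154 (P = -14*11 = -1*154 = -154)
c(l, Z) = l + l*(-154/Z + Z/282) (c(l, Z) = (Z/282 - 154/Z)*l + l = (-154/Z + Z/282)*l + l = l*(-154/Z + Z/282) + l = l + l*(-154/Z + Z/282))
c(552, (-89 + 64) + (80 + 60)) + 141290 = (1/282)*552*(-43428 + ((-89 + 64) + (80 + 60))*(282 + ((-89 + 64) + (80 + 60))))/((-89 + 64) + (80 + 60)) + 141290 = (1/282)*552*(-43428 + (-25 + 140)*(282 + (-25 + 140)))/(-25 + 140) + 141290 = (1/282)*552*(-43428 + 115*(282 + 115))/115 + 141290 = (1/282)*552*(1/115)*(-43428 + 115*397) + 141290 = (1/282)*552*(1/115)*(-43428 + 45655) + 141290 = (1/282)*552*(1/115)*2227 + 141290 = 8908/235 + 141290 = 33212058/235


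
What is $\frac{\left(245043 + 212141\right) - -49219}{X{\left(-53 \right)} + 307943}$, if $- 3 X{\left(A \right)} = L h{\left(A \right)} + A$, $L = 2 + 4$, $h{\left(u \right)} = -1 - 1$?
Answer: $\frac{1519209}{923894} \approx 1.6444$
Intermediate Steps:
$h{\left(u \right)} = -2$ ($h{\left(u \right)} = -1 - 1 = -2$)
$L = 6$
$X{\left(A \right)} = 4 - \frac{A}{3}$ ($X{\left(A \right)} = - \frac{6 \left(-2\right) + A}{3} = - \frac{-12 + A}{3} = 4 - \frac{A}{3}$)
$\frac{\left(245043 + 212141\right) - -49219}{X{\left(-53 \right)} + 307943} = \frac{\left(245043 + 212141\right) - -49219}{\left(4 - - \frac{53}{3}\right) + 307943} = \frac{457184 + \left(-147461 + 196680\right)}{\left(4 + \frac{53}{3}\right) + 307943} = \frac{457184 + 49219}{\frac{65}{3} + 307943} = \frac{506403}{\frac{923894}{3}} = 506403 \cdot \frac{3}{923894} = \frac{1519209}{923894}$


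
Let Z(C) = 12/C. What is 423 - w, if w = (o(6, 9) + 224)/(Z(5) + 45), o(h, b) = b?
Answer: 99086/237 ≈ 418.08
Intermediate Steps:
w = 1165/237 (w = (9 + 224)/(12/5 + 45) = 233/(12*(⅕) + 45) = 233/(12/5 + 45) = 233/(237/5) = 233*(5/237) = 1165/237 ≈ 4.9156)
423 - w = 423 - 1*1165/237 = 423 - 1165/237 = 99086/237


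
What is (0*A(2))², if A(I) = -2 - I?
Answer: 0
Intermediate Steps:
(0*A(2))² = (0*(-2 - 1*2))² = (0*(-2 - 2))² = (0*(-4))² = 0² = 0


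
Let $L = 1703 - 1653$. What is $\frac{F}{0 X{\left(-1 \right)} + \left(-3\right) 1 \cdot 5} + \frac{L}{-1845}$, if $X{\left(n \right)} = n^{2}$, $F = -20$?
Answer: $\frac{482}{369} \approx 1.3062$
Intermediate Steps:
$L = 50$
$\frac{F}{0 X{\left(-1 \right)} + \left(-3\right) 1 \cdot 5} + \frac{L}{-1845} = - \frac{20}{0 \left(-1\right)^{2} + \left(-3\right) 1 \cdot 5} + \frac{50}{-1845} = - \frac{20}{0 \cdot 1 - 15} + 50 \left(- \frac{1}{1845}\right) = - \frac{20}{0 - 15} - \frac{10}{369} = - \frac{20}{-15} - \frac{10}{369} = \left(-20\right) \left(- \frac{1}{15}\right) - \frac{10}{369} = \frac{4}{3} - \frac{10}{369} = \frac{482}{369}$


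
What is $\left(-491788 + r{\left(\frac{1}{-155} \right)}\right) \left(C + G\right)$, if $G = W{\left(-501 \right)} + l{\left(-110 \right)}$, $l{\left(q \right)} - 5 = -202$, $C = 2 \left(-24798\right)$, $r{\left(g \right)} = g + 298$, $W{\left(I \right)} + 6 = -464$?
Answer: $\frac{3829083140113}{155} \approx 2.4704 \cdot 10^{10}$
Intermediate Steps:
$W{\left(I \right)} = -470$ ($W{\left(I \right)} = -6 - 464 = -470$)
$r{\left(g \right)} = 298 + g$
$C = -49596$
$l{\left(q \right)} = -197$ ($l{\left(q \right)} = 5 - 202 = -197$)
$G = -667$ ($G = -470 - 197 = -667$)
$\left(-491788 + r{\left(\frac{1}{-155} \right)}\right) \left(C + G\right) = \left(-491788 + \left(298 + \frac{1}{-155}\right)\right) \left(-49596 - 667\right) = \left(-491788 + \left(298 - \frac{1}{155}\right)\right) \left(-50263\right) = \left(-491788 + \frac{46189}{155}\right) \left(-50263\right) = \left(- \frac{76180951}{155}\right) \left(-50263\right) = \frac{3829083140113}{155}$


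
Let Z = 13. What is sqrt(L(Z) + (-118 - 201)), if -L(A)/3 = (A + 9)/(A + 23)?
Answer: 5*I*sqrt(462)/6 ≈ 17.912*I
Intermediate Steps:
L(A) = -3*(9 + A)/(23 + A) (L(A) = -3*(A + 9)/(A + 23) = -3*(9 + A)/(23 + A))
sqrt(L(Z) + (-118 - 201)) = sqrt(3*(-9 - 1*13)/(23 + 13) + (-118 - 201)) = sqrt(3*(-9 - 13)/36 - 319) = sqrt(3*(1/36)*(-22) - 319) = sqrt(-11/6 - 319) = sqrt(-1925/6) = 5*I*sqrt(462)/6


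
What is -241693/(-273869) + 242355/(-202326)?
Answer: -5824247859/18470273098 ≈ -0.31533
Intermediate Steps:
-241693/(-273869) + 242355/(-202326) = -241693*(-1/273869) + 242355*(-1/202326) = 241693/273869 - 80785/67442 = -5824247859/18470273098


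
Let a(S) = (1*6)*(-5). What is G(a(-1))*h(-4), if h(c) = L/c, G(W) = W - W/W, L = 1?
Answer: 31/4 ≈ 7.7500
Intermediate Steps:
a(S) = -30 (a(S) = 6*(-5) = -30)
G(W) = -1 + W (G(W) = W - 1*1 = W - 1 = -1 + W)
h(c) = 1/c
G(a(-1))*h(-4) = (-1 - 30)/(-4) = -31*(-¼) = 31/4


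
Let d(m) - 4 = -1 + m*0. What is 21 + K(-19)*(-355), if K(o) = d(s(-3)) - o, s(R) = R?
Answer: -7789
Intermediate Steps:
d(m) = 3 (d(m) = 4 + (-1 + m*0) = 4 + (-1 + 0) = 4 - 1 = 3)
K(o) = 3 - o
21 + K(-19)*(-355) = 21 + (3 - 1*(-19))*(-355) = 21 + (3 + 19)*(-355) = 21 + 22*(-355) = 21 - 7810 = -7789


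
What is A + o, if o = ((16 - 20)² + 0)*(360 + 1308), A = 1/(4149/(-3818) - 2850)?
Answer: 290510859094/10885449 ≈ 26688.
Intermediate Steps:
A = -3818/10885449 (A = 1/(4149*(-1/3818) - 2850) = 1/(-4149/3818 - 2850) = 1/(-10885449/3818) = -3818/10885449 ≈ -0.00035074)
o = 26688 (o = ((-4)² + 0)*1668 = (16 + 0)*1668 = 16*1668 = 26688)
A + o = -3818/10885449 + 26688 = 290510859094/10885449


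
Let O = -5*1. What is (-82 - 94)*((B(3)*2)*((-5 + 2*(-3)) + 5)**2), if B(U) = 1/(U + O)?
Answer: 6336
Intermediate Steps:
O = -5
B(U) = 1/(-5 + U) (B(U) = 1/(U - 5) = 1/(-5 + U))
(-82 - 94)*((B(3)*2)*((-5 + 2*(-3)) + 5)**2) = (-82 - 94)*((2/(-5 + 3))*((-5 + 2*(-3)) + 5)**2) = -176*2/(-2)*((-5 - 6) + 5)**2 = -176*(-1/2*2)*(-11 + 5)**2 = -(-176)*(-6)**2 = -(-176)*36 = -176*(-36) = 6336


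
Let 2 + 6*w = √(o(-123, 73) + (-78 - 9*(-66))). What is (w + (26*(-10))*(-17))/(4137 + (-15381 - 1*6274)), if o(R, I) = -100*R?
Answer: -13259/52554 - √89/8759 ≈ -0.25337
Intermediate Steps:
w = -⅓ + 2*√89 (w = -⅓ + √(-100*(-123) + (-78 - 9*(-66)))/6 = -⅓ + √(12300 + (-78 + 594))/6 = -⅓ + √(12300 + 516)/6 = -⅓ + √12816/6 = -⅓ + (12*√89)/6 = -⅓ + 2*√89 ≈ 18.535)
(w + (26*(-10))*(-17))/(4137 + (-15381 - 1*6274)) = ((-⅓ + 2*√89) + (26*(-10))*(-17))/(4137 + (-15381 - 1*6274)) = ((-⅓ + 2*√89) - 260*(-17))/(4137 + (-15381 - 6274)) = ((-⅓ + 2*√89) + 4420)/(4137 - 21655) = (13259/3 + 2*√89)/(-17518) = (13259/3 + 2*√89)*(-1/17518) = -13259/52554 - √89/8759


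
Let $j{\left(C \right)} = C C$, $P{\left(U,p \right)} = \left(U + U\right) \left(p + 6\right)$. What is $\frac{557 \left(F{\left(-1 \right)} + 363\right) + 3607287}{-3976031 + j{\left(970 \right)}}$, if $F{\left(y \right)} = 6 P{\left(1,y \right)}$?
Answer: $- \frac{3842898}{3035131} \approx -1.2661$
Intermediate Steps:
$P{\left(U,p \right)} = 2 U \left(6 + p\right)$
$j{\left(C \right)} = C^{2}$
$F{\left(y \right)} = 72 + 12 y$ ($F{\left(y \right)} = 6 \cdot 2 \cdot 1 \left(6 + y\right) = 6 \left(12 + 2 y\right) = 72 + 12 y$)
$\frac{557 \left(F{\left(-1 \right)} + 363\right) + 3607287}{-3976031 + j{\left(970 \right)}} = \frac{557 \left(\left(72 + 12 \left(-1\right)\right) + 363\right) + 3607287}{-3976031 + 970^{2}} = \frac{557 \left(\left(72 - 12\right) + 363\right) + 3607287}{-3976031 + 940900} = \frac{557 \left(60 + 363\right) + 3607287}{-3035131} = \left(557 \cdot 423 + 3607287\right) \left(- \frac{1}{3035131}\right) = \left(235611 + 3607287\right) \left(- \frac{1}{3035131}\right) = 3842898 \left(- \frac{1}{3035131}\right) = - \frac{3842898}{3035131}$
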